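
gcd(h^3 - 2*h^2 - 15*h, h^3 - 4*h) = h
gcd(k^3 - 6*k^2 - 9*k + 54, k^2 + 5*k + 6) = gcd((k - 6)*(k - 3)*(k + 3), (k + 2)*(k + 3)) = k + 3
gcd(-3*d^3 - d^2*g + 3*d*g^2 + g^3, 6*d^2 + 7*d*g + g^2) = d + g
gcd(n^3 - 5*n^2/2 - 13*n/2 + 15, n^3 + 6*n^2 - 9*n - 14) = n - 2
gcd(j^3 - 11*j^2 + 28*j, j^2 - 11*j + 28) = j^2 - 11*j + 28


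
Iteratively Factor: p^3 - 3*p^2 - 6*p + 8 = (p + 2)*(p^2 - 5*p + 4) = (p - 1)*(p + 2)*(p - 4)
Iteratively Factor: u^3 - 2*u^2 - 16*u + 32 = (u - 4)*(u^2 + 2*u - 8) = (u - 4)*(u - 2)*(u + 4)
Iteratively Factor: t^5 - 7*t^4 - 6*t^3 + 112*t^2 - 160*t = (t + 4)*(t^4 - 11*t^3 + 38*t^2 - 40*t) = (t - 4)*(t + 4)*(t^3 - 7*t^2 + 10*t) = (t - 4)*(t - 2)*(t + 4)*(t^2 - 5*t) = (t - 5)*(t - 4)*(t - 2)*(t + 4)*(t)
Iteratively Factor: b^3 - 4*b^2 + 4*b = (b - 2)*(b^2 - 2*b) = b*(b - 2)*(b - 2)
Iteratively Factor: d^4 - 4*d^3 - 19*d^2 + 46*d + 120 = (d - 5)*(d^3 + d^2 - 14*d - 24) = (d - 5)*(d + 2)*(d^2 - d - 12) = (d - 5)*(d + 2)*(d + 3)*(d - 4)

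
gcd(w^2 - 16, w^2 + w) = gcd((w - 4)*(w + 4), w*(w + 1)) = 1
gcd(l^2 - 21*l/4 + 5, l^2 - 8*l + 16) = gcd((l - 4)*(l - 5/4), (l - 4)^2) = l - 4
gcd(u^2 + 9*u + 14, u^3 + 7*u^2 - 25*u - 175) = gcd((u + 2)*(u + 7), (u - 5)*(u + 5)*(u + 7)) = u + 7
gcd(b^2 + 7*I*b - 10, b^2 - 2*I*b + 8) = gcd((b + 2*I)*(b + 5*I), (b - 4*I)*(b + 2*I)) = b + 2*I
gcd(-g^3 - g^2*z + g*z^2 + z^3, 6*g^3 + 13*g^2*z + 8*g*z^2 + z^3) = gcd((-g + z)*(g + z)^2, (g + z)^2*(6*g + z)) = g^2 + 2*g*z + z^2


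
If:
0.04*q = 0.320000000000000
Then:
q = 8.00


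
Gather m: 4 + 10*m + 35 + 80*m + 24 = 90*m + 63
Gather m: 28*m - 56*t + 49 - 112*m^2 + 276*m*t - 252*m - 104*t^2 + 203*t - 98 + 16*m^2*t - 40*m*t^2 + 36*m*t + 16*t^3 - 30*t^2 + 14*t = m^2*(16*t - 112) + m*(-40*t^2 + 312*t - 224) + 16*t^3 - 134*t^2 + 161*t - 49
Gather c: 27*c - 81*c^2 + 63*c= -81*c^2 + 90*c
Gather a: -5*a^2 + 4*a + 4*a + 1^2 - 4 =-5*a^2 + 8*a - 3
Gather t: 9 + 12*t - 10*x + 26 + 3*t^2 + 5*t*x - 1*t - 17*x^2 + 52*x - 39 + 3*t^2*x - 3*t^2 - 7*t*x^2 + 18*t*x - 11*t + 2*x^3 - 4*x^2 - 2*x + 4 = 3*t^2*x + t*(-7*x^2 + 23*x) + 2*x^3 - 21*x^2 + 40*x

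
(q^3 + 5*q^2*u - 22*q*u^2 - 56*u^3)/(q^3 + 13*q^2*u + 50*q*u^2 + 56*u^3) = (q - 4*u)/(q + 4*u)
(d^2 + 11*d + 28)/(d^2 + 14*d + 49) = (d + 4)/(d + 7)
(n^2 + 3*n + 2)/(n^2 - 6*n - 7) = (n + 2)/(n - 7)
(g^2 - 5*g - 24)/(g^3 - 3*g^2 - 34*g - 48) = 1/(g + 2)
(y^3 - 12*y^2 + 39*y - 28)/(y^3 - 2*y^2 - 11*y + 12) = (y - 7)/(y + 3)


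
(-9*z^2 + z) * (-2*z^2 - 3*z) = 18*z^4 + 25*z^3 - 3*z^2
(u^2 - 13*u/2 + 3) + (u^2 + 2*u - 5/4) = 2*u^2 - 9*u/2 + 7/4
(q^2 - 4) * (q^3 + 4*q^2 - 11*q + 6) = q^5 + 4*q^4 - 15*q^3 - 10*q^2 + 44*q - 24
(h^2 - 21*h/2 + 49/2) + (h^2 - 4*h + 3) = 2*h^2 - 29*h/2 + 55/2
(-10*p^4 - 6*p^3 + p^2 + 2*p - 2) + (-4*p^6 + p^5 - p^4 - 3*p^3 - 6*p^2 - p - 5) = -4*p^6 + p^5 - 11*p^4 - 9*p^3 - 5*p^2 + p - 7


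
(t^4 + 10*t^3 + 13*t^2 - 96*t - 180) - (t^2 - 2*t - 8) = t^4 + 10*t^3 + 12*t^2 - 94*t - 172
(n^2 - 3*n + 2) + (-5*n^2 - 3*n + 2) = -4*n^2 - 6*n + 4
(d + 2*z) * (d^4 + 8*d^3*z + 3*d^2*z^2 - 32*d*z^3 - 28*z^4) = d^5 + 10*d^4*z + 19*d^3*z^2 - 26*d^2*z^3 - 92*d*z^4 - 56*z^5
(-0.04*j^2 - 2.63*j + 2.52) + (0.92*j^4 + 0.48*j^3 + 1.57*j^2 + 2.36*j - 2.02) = 0.92*j^4 + 0.48*j^3 + 1.53*j^2 - 0.27*j + 0.5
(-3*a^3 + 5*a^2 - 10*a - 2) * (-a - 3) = 3*a^4 + 4*a^3 - 5*a^2 + 32*a + 6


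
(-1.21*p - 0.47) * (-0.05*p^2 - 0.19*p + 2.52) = 0.0605*p^3 + 0.2534*p^2 - 2.9599*p - 1.1844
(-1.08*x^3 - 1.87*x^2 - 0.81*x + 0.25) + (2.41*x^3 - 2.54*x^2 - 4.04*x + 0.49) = 1.33*x^3 - 4.41*x^2 - 4.85*x + 0.74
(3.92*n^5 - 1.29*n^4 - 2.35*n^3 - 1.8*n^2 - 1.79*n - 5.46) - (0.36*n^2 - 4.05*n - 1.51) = 3.92*n^5 - 1.29*n^4 - 2.35*n^3 - 2.16*n^2 + 2.26*n - 3.95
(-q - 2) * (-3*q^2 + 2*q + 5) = 3*q^3 + 4*q^2 - 9*q - 10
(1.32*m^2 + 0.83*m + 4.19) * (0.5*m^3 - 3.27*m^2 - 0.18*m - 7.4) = 0.66*m^5 - 3.9014*m^4 - 0.8567*m^3 - 23.6187*m^2 - 6.8962*m - 31.006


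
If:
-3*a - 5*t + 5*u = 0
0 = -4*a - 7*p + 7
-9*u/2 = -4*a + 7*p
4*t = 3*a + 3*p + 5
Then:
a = 4480/1079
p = -1481/1079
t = 3598/1079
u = 6286/1079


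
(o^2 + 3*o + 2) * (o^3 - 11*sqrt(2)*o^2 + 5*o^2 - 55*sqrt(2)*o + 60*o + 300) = o^5 - 11*sqrt(2)*o^4 + 8*o^4 - 88*sqrt(2)*o^3 + 77*o^3 - 187*sqrt(2)*o^2 + 490*o^2 - 110*sqrt(2)*o + 1020*o + 600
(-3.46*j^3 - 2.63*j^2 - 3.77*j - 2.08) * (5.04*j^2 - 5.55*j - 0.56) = -17.4384*j^5 + 5.9478*j^4 - 2.4667*j^3 + 11.9131*j^2 + 13.6552*j + 1.1648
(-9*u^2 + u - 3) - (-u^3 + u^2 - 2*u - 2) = u^3 - 10*u^2 + 3*u - 1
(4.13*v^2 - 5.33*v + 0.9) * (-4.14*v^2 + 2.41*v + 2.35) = -17.0982*v^4 + 32.0195*v^3 - 6.8658*v^2 - 10.3565*v + 2.115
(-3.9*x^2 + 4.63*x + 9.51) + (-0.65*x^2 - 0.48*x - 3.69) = -4.55*x^2 + 4.15*x + 5.82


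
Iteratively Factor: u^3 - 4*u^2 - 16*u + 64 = (u + 4)*(u^2 - 8*u + 16) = (u - 4)*(u + 4)*(u - 4)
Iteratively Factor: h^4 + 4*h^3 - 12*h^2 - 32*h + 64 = (h - 2)*(h^3 + 6*h^2 - 32) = (h - 2)*(h + 4)*(h^2 + 2*h - 8) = (h - 2)*(h + 4)^2*(h - 2)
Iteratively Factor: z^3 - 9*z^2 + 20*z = (z - 5)*(z^2 - 4*z) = (z - 5)*(z - 4)*(z)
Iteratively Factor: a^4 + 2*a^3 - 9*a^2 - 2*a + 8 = (a + 4)*(a^3 - 2*a^2 - a + 2) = (a - 2)*(a + 4)*(a^2 - 1) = (a - 2)*(a + 1)*(a + 4)*(a - 1)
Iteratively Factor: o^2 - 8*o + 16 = (o - 4)*(o - 4)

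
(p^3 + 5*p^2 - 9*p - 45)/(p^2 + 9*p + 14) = (p^3 + 5*p^2 - 9*p - 45)/(p^2 + 9*p + 14)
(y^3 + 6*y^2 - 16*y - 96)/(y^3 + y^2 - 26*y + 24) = (y + 4)/(y - 1)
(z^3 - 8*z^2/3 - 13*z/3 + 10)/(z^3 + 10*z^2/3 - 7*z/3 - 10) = (z - 3)/(z + 3)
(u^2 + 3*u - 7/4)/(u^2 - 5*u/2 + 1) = (u + 7/2)/(u - 2)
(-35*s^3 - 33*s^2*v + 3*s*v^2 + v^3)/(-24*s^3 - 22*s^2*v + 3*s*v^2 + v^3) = (35*s^2 - 2*s*v - v^2)/(24*s^2 - 2*s*v - v^2)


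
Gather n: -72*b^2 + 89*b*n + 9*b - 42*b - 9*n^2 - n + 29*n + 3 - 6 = -72*b^2 - 33*b - 9*n^2 + n*(89*b + 28) - 3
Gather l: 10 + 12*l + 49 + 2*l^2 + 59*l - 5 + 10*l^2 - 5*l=12*l^2 + 66*l + 54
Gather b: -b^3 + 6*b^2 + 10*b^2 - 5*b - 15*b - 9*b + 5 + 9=-b^3 + 16*b^2 - 29*b + 14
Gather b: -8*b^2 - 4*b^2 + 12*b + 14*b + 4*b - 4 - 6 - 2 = -12*b^2 + 30*b - 12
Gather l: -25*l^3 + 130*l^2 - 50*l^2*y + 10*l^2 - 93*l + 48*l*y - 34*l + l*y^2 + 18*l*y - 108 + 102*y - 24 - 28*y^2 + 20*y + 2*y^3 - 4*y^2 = -25*l^3 + l^2*(140 - 50*y) + l*(y^2 + 66*y - 127) + 2*y^3 - 32*y^2 + 122*y - 132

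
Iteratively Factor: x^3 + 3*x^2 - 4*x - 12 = (x + 3)*(x^2 - 4) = (x + 2)*(x + 3)*(x - 2)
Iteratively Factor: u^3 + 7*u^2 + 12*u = (u + 4)*(u^2 + 3*u) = (u + 3)*(u + 4)*(u)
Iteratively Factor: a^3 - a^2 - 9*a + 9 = (a + 3)*(a^2 - 4*a + 3) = (a - 3)*(a + 3)*(a - 1)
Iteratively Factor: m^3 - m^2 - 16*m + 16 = (m - 4)*(m^2 + 3*m - 4) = (m - 4)*(m + 4)*(m - 1)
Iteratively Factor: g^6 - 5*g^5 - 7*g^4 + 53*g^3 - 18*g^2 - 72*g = (g - 4)*(g^5 - g^4 - 11*g^3 + 9*g^2 + 18*g) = (g - 4)*(g + 1)*(g^4 - 2*g^3 - 9*g^2 + 18*g) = g*(g - 4)*(g + 1)*(g^3 - 2*g^2 - 9*g + 18) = g*(g - 4)*(g - 2)*(g + 1)*(g^2 - 9) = g*(g - 4)*(g - 3)*(g - 2)*(g + 1)*(g + 3)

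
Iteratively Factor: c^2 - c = (c)*(c - 1)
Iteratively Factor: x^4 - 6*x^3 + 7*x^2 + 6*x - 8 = (x - 4)*(x^3 - 2*x^2 - x + 2) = (x - 4)*(x + 1)*(x^2 - 3*x + 2) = (x - 4)*(x - 1)*(x + 1)*(x - 2)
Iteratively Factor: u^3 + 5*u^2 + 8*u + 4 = (u + 2)*(u^2 + 3*u + 2) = (u + 1)*(u + 2)*(u + 2)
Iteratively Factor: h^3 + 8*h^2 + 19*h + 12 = (h + 1)*(h^2 + 7*h + 12) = (h + 1)*(h + 3)*(h + 4)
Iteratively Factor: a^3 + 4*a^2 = (a + 4)*(a^2) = a*(a + 4)*(a)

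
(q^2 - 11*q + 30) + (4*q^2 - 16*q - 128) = 5*q^2 - 27*q - 98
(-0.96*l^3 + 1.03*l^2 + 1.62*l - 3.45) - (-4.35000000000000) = -0.96*l^3 + 1.03*l^2 + 1.62*l + 0.899999999999999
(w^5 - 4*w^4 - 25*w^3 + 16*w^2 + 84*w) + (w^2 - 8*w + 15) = w^5 - 4*w^4 - 25*w^3 + 17*w^2 + 76*w + 15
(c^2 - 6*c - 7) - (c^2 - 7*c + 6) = c - 13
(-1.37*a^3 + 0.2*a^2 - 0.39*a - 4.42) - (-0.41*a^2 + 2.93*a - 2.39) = -1.37*a^3 + 0.61*a^2 - 3.32*a - 2.03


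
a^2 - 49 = (a - 7)*(a + 7)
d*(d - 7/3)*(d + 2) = d^3 - d^2/3 - 14*d/3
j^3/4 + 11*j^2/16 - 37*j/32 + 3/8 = (j/4 + 1)*(j - 3/4)*(j - 1/2)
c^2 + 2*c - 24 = (c - 4)*(c + 6)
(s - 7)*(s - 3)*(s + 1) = s^3 - 9*s^2 + 11*s + 21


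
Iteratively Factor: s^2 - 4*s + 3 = (s - 1)*(s - 3)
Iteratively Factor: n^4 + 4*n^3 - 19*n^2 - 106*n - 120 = (n + 2)*(n^3 + 2*n^2 - 23*n - 60) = (n + 2)*(n + 3)*(n^2 - n - 20) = (n - 5)*(n + 2)*(n + 3)*(n + 4)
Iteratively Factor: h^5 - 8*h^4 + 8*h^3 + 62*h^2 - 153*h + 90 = (h + 3)*(h^4 - 11*h^3 + 41*h^2 - 61*h + 30) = (h - 2)*(h + 3)*(h^3 - 9*h^2 + 23*h - 15) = (h - 5)*(h - 2)*(h + 3)*(h^2 - 4*h + 3) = (h - 5)*(h - 3)*(h - 2)*(h + 3)*(h - 1)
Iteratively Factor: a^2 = (a)*(a)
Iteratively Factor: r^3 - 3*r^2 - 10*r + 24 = (r - 4)*(r^2 + r - 6) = (r - 4)*(r + 3)*(r - 2)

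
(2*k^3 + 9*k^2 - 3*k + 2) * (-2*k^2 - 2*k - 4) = -4*k^5 - 22*k^4 - 20*k^3 - 34*k^2 + 8*k - 8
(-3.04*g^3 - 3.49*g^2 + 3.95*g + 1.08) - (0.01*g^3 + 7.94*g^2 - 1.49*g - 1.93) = -3.05*g^3 - 11.43*g^2 + 5.44*g + 3.01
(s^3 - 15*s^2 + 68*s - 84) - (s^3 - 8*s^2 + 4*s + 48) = -7*s^2 + 64*s - 132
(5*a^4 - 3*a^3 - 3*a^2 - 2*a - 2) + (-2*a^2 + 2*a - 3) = 5*a^4 - 3*a^3 - 5*a^2 - 5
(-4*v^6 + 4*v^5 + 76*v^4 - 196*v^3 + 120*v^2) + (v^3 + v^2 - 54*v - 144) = -4*v^6 + 4*v^5 + 76*v^4 - 195*v^3 + 121*v^2 - 54*v - 144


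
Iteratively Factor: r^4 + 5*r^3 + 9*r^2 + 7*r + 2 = (r + 1)*(r^3 + 4*r^2 + 5*r + 2) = (r + 1)*(r + 2)*(r^2 + 2*r + 1) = (r + 1)^2*(r + 2)*(r + 1)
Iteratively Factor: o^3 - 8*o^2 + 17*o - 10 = (o - 5)*(o^2 - 3*o + 2) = (o - 5)*(o - 1)*(o - 2)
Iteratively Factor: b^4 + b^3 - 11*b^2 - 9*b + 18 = (b - 3)*(b^3 + 4*b^2 + b - 6) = (b - 3)*(b - 1)*(b^2 + 5*b + 6) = (b - 3)*(b - 1)*(b + 2)*(b + 3)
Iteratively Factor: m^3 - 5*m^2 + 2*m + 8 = (m + 1)*(m^2 - 6*m + 8) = (m - 4)*(m + 1)*(m - 2)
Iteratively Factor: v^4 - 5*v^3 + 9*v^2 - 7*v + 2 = (v - 1)*(v^3 - 4*v^2 + 5*v - 2) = (v - 1)^2*(v^2 - 3*v + 2) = (v - 2)*(v - 1)^2*(v - 1)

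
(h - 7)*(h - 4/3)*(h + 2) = h^3 - 19*h^2/3 - 22*h/3 + 56/3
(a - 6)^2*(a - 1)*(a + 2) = a^4 - 11*a^3 + 22*a^2 + 60*a - 72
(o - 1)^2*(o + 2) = o^3 - 3*o + 2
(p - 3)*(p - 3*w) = p^2 - 3*p*w - 3*p + 9*w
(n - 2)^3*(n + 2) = n^4 - 4*n^3 + 16*n - 16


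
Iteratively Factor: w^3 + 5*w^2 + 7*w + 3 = (w + 1)*(w^2 + 4*w + 3) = (w + 1)^2*(w + 3)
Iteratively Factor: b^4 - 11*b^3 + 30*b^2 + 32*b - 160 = (b + 2)*(b^3 - 13*b^2 + 56*b - 80) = (b - 4)*(b + 2)*(b^2 - 9*b + 20) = (b - 5)*(b - 4)*(b + 2)*(b - 4)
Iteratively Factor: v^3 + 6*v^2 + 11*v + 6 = (v + 3)*(v^2 + 3*v + 2) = (v + 2)*(v + 3)*(v + 1)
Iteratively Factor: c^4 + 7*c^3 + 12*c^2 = (c)*(c^3 + 7*c^2 + 12*c) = c*(c + 4)*(c^2 + 3*c) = c^2*(c + 4)*(c + 3)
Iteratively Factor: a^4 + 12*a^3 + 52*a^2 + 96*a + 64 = (a + 4)*(a^3 + 8*a^2 + 20*a + 16) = (a + 2)*(a + 4)*(a^2 + 6*a + 8) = (a + 2)^2*(a + 4)*(a + 4)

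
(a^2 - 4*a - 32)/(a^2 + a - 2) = (a^2 - 4*a - 32)/(a^2 + a - 2)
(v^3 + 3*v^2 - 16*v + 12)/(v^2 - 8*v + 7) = (v^2 + 4*v - 12)/(v - 7)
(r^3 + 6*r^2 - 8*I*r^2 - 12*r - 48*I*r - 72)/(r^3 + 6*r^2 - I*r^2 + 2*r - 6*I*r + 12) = (r - 6*I)/(r + I)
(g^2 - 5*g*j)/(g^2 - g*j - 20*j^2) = g/(g + 4*j)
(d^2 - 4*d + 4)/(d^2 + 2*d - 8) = (d - 2)/(d + 4)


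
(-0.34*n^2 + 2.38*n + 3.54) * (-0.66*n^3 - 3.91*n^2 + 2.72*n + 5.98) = 0.2244*n^5 - 0.2414*n^4 - 12.567*n^3 - 9.401*n^2 + 23.8612*n + 21.1692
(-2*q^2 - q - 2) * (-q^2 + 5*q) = 2*q^4 - 9*q^3 - 3*q^2 - 10*q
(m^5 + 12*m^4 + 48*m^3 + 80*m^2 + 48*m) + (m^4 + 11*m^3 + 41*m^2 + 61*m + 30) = m^5 + 13*m^4 + 59*m^3 + 121*m^2 + 109*m + 30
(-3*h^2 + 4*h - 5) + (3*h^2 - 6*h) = -2*h - 5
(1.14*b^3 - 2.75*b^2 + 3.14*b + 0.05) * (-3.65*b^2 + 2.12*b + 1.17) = -4.161*b^5 + 12.4543*b^4 - 15.9572*b^3 + 3.2568*b^2 + 3.7798*b + 0.0585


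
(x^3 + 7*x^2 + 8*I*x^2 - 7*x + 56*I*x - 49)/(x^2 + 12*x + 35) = (x^2 + 8*I*x - 7)/(x + 5)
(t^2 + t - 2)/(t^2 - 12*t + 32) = (t^2 + t - 2)/(t^2 - 12*t + 32)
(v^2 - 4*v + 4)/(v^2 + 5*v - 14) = (v - 2)/(v + 7)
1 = 1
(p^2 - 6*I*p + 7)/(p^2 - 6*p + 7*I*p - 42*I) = (p^2 - 6*I*p + 7)/(p^2 + p*(-6 + 7*I) - 42*I)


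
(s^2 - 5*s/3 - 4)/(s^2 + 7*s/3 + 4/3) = (s - 3)/(s + 1)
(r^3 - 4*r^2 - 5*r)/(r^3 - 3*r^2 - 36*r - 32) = r*(r - 5)/(r^2 - 4*r - 32)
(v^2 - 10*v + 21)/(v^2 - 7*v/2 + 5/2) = 2*(v^2 - 10*v + 21)/(2*v^2 - 7*v + 5)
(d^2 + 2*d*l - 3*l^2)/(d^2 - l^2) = (d + 3*l)/(d + l)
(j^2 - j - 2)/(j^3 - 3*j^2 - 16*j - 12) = (j - 2)/(j^2 - 4*j - 12)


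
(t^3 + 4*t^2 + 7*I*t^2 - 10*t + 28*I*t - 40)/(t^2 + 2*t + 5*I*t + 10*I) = (t^2 + 2*t*(2 + I) + 8*I)/(t + 2)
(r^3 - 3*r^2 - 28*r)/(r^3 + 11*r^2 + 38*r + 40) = r*(r - 7)/(r^2 + 7*r + 10)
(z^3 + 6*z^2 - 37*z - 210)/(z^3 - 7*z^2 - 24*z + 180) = (z + 7)/(z - 6)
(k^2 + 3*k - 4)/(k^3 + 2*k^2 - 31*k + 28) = (k + 4)/(k^2 + 3*k - 28)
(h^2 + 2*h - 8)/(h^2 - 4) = (h + 4)/(h + 2)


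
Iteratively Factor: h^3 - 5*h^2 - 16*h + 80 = (h + 4)*(h^2 - 9*h + 20) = (h - 4)*(h + 4)*(h - 5)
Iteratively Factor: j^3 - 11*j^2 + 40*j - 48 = (j - 4)*(j^2 - 7*j + 12) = (j - 4)*(j - 3)*(j - 4)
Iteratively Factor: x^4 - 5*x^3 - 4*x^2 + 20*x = (x + 2)*(x^3 - 7*x^2 + 10*x) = (x - 2)*(x + 2)*(x^2 - 5*x) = x*(x - 2)*(x + 2)*(x - 5)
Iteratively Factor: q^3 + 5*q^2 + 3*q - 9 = (q + 3)*(q^2 + 2*q - 3) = (q + 3)^2*(q - 1)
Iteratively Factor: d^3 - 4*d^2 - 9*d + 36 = (d - 4)*(d^2 - 9) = (d - 4)*(d + 3)*(d - 3)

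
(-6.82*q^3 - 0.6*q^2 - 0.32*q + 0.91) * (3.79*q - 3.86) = -25.8478*q^4 + 24.0512*q^3 + 1.1032*q^2 + 4.6841*q - 3.5126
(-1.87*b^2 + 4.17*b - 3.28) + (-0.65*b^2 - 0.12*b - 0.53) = -2.52*b^2 + 4.05*b - 3.81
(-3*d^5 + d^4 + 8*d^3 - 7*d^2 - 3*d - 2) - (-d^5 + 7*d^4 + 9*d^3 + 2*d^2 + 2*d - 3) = -2*d^5 - 6*d^4 - d^3 - 9*d^2 - 5*d + 1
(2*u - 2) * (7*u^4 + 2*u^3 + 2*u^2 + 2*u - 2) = 14*u^5 - 10*u^4 - 8*u + 4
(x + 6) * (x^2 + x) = x^3 + 7*x^2 + 6*x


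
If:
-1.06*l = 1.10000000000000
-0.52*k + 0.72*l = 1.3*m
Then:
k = -2.5*m - 1.43686502177068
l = -1.04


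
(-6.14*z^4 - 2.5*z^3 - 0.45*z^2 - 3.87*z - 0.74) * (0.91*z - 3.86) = -5.5874*z^5 + 21.4254*z^4 + 9.2405*z^3 - 1.7847*z^2 + 14.2648*z + 2.8564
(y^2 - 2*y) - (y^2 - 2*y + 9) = -9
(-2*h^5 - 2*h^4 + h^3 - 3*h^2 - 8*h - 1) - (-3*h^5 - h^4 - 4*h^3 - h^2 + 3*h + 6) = h^5 - h^4 + 5*h^3 - 2*h^2 - 11*h - 7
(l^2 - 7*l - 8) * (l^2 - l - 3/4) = l^4 - 8*l^3 - 7*l^2/4 + 53*l/4 + 6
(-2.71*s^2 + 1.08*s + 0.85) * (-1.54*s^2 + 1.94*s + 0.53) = 4.1734*s^4 - 6.9206*s^3 - 0.6501*s^2 + 2.2214*s + 0.4505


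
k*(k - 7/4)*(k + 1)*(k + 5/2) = k^4 + 7*k^3/4 - 29*k^2/8 - 35*k/8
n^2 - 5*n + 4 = (n - 4)*(n - 1)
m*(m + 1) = m^2 + m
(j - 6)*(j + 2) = j^2 - 4*j - 12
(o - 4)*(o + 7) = o^2 + 3*o - 28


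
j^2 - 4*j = j*(j - 4)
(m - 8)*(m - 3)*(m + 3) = m^3 - 8*m^2 - 9*m + 72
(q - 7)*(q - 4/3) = q^2 - 25*q/3 + 28/3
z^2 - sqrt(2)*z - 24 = (z - 4*sqrt(2))*(z + 3*sqrt(2))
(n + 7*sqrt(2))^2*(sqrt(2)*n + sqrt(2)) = sqrt(2)*n^3 + sqrt(2)*n^2 + 28*n^2 + 28*n + 98*sqrt(2)*n + 98*sqrt(2)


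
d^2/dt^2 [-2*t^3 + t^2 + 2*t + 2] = 2 - 12*t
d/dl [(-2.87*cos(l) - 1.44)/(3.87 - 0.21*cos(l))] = 11.4093*sin(l)/(0.21*cos(l) - 3.87)^2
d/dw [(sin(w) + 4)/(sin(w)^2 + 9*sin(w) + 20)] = -cos(w)/(sin(w) + 5)^2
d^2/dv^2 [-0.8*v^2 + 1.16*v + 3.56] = -1.60000000000000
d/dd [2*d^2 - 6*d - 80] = 4*d - 6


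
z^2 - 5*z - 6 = (z - 6)*(z + 1)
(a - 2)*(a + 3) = a^2 + a - 6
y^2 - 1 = (y - 1)*(y + 1)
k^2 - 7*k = k*(k - 7)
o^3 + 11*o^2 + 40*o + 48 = (o + 3)*(o + 4)^2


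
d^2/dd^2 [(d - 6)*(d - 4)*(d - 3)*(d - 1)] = 12*d^2 - 84*d + 134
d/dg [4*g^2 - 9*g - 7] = 8*g - 9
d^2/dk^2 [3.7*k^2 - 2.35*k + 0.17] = 7.40000000000000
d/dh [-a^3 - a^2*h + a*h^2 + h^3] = -a^2 + 2*a*h + 3*h^2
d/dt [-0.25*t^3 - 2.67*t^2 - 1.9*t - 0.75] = -0.75*t^2 - 5.34*t - 1.9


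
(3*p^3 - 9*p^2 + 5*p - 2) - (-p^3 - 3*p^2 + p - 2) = 4*p^3 - 6*p^2 + 4*p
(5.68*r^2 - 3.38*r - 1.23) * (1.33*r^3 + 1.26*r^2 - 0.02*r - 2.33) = 7.5544*r^5 + 2.6614*r^4 - 6.0083*r^3 - 14.7166*r^2 + 7.9*r + 2.8659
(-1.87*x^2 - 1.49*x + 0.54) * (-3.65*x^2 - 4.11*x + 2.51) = 6.8255*x^4 + 13.1242*x^3 - 0.540799999999999*x^2 - 5.9593*x + 1.3554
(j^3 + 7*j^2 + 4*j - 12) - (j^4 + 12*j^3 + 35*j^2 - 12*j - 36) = -j^4 - 11*j^3 - 28*j^2 + 16*j + 24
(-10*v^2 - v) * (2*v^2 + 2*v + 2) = -20*v^4 - 22*v^3 - 22*v^2 - 2*v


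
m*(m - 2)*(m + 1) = m^3 - m^2 - 2*m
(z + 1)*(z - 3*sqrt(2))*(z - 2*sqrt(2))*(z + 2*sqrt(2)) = z^4 - 3*sqrt(2)*z^3 + z^3 - 8*z^2 - 3*sqrt(2)*z^2 - 8*z + 24*sqrt(2)*z + 24*sqrt(2)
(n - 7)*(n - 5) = n^2 - 12*n + 35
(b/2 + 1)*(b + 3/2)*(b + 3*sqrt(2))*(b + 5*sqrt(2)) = b^4/2 + 7*b^3/4 + 4*sqrt(2)*b^3 + 33*b^2/2 + 14*sqrt(2)*b^2 + 12*sqrt(2)*b + 105*b/2 + 45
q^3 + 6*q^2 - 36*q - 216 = (q - 6)*(q + 6)^2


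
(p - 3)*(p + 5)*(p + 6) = p^3 + 8*p^2 - 3*p - 90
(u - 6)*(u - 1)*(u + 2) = u^3 - 5*u^2 - 8*u + 12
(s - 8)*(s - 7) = s^2 - 15*s + 56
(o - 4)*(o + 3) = o^2 - o - 12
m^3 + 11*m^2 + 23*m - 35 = (m - 1)*(m + 5)*(m + 7)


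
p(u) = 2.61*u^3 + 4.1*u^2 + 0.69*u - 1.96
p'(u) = 7.83*u^2 + 8.2*u + 0.69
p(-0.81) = -1.22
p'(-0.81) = -0.81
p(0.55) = 0.09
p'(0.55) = 7.57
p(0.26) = -1.46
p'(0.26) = 3.35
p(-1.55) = -2.90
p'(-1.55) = 6.79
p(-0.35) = -1.81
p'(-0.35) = -1.22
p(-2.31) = -13.85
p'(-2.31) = 23.53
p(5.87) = 671.27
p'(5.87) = 318.62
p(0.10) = -1.85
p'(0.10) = 1.59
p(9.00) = 2239.04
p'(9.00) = 708.72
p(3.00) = 107.48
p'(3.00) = 95.76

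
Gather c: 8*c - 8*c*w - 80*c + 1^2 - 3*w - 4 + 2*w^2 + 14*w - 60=c*(-8*w - 72) + 2*w^2 + 11*w - 63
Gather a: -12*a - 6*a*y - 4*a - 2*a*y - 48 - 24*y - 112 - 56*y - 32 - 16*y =a*(-8*y - 16) - 96*y - 192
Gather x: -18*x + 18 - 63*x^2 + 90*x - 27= -63*x^2 + 72*x - 9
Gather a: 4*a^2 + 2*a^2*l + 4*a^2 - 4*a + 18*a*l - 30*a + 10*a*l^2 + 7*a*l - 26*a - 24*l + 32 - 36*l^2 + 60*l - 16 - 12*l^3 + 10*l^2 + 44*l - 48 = a^2*(2*l + 8) + a*(10*l^2 + 25*l - 60) - 12*l^3 - 26*l^2 + 80*l - 32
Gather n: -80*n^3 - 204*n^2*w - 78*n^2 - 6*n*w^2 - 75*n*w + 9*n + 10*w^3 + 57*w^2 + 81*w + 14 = -80*n^3 + n^2*(-204*w - 78) + n*(-6*w^2 - 75*w + 9) + 10*w^3 + 57*w^2 + 81*w + 14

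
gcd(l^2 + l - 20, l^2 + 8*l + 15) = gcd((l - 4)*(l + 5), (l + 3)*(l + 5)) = l + 5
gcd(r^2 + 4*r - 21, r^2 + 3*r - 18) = r - 3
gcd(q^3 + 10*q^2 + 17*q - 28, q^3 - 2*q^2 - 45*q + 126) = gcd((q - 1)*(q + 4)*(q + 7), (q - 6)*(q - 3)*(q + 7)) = q + 7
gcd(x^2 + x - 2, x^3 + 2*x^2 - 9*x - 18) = x + 2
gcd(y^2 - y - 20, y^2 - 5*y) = y - 5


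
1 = 1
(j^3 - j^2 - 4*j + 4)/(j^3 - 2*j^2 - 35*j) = (-j^3 + j^2 + 4*j - 4)/(j*(-j^2 + 2*j + 35))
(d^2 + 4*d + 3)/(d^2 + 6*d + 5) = (d + 3)/(d + 5)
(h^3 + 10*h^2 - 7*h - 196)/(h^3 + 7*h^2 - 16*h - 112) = (h + 7)/(h + 4)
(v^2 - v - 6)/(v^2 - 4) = (v - 3)/(v - 2)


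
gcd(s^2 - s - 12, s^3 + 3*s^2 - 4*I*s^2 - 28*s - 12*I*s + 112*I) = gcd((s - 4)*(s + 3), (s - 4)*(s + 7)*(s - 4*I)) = s - 4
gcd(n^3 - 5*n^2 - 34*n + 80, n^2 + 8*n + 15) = n + 5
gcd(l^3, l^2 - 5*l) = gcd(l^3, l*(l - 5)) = l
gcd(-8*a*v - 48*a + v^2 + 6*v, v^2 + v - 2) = 1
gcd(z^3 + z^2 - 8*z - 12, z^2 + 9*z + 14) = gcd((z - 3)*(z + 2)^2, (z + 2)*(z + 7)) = z + 2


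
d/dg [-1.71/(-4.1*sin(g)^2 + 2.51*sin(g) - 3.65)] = (4.2921 - 14.022*sin(g))*cos(g)/(4.1*sin(g)^2 - 2.51*sin(g) + 3.65)^2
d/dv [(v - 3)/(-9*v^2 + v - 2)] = (-9*v^2 + v + (v - 3)*(18*v - 1) - 2)/(9*v^2 - v + 2)^2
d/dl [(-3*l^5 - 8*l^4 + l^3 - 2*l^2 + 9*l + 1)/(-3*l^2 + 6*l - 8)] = (27*l^6 - 24*l^5 - 27*l^4 + 268*l^3 - 9*l^2 + 38*l - 78)/(9*l^4 - 36*l^3 + 84*l^2 - 96*l + 64)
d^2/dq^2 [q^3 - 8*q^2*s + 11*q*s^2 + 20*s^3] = 6*q - 16*s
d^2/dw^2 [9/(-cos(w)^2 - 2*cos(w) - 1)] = 18*(-cos(w) + cos(2*w) - 2)/(cos(w) + 1)^4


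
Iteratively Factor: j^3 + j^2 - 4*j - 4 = (j + 1)*(j^2 - 4) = (j - 2)*(j + 1)*(j + 2)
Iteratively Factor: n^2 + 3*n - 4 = (n - 1)*(n + 4)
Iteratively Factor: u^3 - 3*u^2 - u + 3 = (u + 1)*(u^2 - 4*u + 3) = (u - 1)*(u + 1)*(u - 3)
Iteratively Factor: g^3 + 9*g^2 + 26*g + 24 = (g + 4)*(g^2 + 5*g + 6) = (g + 2)*(g + 4)*(g + 3)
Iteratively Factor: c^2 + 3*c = (c + 3)*(c)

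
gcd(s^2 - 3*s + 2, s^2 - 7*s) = 1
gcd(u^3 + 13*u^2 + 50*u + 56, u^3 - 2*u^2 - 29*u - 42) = u + 2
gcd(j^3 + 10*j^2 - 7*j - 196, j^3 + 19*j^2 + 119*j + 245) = j^2 + 14*j + 49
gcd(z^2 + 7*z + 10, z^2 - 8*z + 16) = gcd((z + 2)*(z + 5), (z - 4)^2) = 1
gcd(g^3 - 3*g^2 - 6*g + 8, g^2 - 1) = g - 1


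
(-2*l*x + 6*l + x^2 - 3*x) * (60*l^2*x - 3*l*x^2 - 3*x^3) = -120*l^3*x^2 + 360*l^3*x + 66*l^2*x^3 - 198*l^2*x^2 + 3*l*x^4 - 9*l*x^3 - 3*x^5 + 9*x^4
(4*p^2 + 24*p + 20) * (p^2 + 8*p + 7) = 4*p^4 + 56*p^3 + 240*p^2 + 328*p + 140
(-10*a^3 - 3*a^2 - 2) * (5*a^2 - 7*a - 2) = -50*a^5 + 55*a^4 + 41*a^3 - 4*a^2 + 14*a + 4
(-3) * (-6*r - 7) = 18*r + 21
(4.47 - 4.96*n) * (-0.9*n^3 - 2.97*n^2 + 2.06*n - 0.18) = 4.464*n^4 + 10.7082*n^3 - 23.4935*n^2 + 10.101*n - 0.8046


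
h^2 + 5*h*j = h*(h + 5*j)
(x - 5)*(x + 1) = x^2 - 4*x - 5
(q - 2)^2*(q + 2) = q^3 - 2*q^2 - 4*q + 8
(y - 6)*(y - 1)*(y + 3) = y^3 - 4*y^2 - 15*y + 18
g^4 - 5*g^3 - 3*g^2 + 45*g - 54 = (g - 3)^2*(g - 2)*(g + 3)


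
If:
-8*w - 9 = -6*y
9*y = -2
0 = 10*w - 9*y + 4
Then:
No Solution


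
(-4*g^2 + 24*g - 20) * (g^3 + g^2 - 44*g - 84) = -4*g^5 + 20*g^4 + 180*g^3 - 740*g^2 - 1136*g + 1680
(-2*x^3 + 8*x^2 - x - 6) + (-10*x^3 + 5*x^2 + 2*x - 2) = -12*x^3 + 13*x^2 + x - 8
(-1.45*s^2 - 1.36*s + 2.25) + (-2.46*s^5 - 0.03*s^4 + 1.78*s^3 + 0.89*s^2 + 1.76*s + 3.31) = -2.46*s^5 - 0.03*s^4 + 1.78*s^3 - 0.56*s^2 + 0.4*s + 5.56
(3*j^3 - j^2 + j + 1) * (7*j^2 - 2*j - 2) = 21*j^5 - 13*j^4 + 3*j^3 + 7*j^2 - 4*j - 2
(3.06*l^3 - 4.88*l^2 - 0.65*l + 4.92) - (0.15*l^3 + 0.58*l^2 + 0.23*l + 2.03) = 2.91*l^3 - 5.46*l^2 - 0.88*l + 2.89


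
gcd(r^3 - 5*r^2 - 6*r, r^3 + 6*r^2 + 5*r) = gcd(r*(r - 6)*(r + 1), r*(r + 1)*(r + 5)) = r^2 + r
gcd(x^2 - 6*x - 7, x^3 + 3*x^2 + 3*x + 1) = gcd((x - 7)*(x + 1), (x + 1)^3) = x + 1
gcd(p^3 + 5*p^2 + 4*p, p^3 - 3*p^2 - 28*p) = p^2 + 4*p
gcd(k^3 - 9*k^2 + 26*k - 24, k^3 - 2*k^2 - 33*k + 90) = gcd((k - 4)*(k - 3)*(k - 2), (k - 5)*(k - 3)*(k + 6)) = k - 3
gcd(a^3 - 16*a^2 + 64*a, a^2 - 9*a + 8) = a - 8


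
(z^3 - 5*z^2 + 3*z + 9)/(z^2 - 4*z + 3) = (z^2 - 2*z - 3)/(z - 1)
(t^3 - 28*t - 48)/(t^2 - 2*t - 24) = t + 2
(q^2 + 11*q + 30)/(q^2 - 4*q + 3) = (q^2 + 11*q + 30)/(q^2 - 4*q + 3)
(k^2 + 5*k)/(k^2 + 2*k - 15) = k/(k - 3)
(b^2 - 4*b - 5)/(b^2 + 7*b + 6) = (b - 5)/(b + 6)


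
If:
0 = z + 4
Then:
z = -4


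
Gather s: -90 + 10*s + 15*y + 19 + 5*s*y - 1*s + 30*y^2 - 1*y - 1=s*(5*y + 9) + 30*y^2 + 14*y - 72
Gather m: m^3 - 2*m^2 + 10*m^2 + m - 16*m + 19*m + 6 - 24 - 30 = m^3 + 8*m^2 + 4*m - 48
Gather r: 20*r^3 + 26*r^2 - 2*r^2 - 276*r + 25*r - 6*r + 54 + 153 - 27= 20*r^3 + 24*r^2 - 257*r + 180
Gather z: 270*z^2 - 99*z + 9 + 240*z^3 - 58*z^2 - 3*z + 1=240*z^3 + 212*z^2 - 102*z + 10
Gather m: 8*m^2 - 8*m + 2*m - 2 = 8*m^2 - 6*m - 2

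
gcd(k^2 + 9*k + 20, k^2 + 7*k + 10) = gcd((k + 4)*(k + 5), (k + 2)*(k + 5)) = k + 5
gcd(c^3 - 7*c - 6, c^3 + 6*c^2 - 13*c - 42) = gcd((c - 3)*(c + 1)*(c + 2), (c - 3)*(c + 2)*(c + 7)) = c^2 - c - 6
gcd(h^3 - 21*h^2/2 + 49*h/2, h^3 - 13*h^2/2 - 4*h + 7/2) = h - 7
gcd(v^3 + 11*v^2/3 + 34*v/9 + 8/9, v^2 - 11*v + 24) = 1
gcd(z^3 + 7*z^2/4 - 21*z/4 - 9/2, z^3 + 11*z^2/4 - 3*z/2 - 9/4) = z^2 + 15*z/4 + 9/4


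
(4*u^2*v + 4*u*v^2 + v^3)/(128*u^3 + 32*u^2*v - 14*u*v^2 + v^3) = v*(2*u + v)/(64*u^2 - 16*u*v + v^2)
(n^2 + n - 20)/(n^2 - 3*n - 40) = (n - 4)/(n - 8)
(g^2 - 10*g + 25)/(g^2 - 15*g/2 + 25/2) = 2*(g - 5)/(2*g - 5)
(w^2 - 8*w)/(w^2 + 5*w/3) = 3*(w - 8)/(3*w + 5)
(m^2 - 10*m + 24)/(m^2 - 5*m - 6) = (m - 4)/(m + 1)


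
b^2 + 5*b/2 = b*(b + 5/2)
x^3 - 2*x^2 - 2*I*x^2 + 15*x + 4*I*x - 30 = (x - 2)*(x - 5*I)*(x + 3*I)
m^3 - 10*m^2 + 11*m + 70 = (m - 7)*(m - 5)*(m + 2)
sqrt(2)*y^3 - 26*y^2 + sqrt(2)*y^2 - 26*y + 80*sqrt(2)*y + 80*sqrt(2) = (y - 8*sqrt(2))*(y - 5*sqrt(2))*(sqrt(2)*y + sqrt(2))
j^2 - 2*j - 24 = (j - 6)*(j + 4)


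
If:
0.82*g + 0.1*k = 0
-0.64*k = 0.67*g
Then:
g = 0.00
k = 0.00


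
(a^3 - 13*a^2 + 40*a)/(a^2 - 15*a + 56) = a*(a - 5)/(a - 7)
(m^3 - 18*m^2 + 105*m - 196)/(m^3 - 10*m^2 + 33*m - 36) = (m^2 - 14*m + 49)/(m^2 - 6*m + 9)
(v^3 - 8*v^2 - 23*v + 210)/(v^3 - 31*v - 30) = (v - 7)/(v + 1)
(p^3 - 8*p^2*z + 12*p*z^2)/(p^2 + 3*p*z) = (p^2 - 8*p*z + 12*z^2)/(p + 3*z)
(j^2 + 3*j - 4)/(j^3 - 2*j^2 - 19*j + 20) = 1/(j - 5)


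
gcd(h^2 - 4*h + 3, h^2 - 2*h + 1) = h - 1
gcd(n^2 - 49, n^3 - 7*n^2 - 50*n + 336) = n + 7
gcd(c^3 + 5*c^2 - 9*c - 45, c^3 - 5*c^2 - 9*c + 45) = c^2 - 9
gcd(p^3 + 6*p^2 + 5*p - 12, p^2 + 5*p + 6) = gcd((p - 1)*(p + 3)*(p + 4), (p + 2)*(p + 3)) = p + 3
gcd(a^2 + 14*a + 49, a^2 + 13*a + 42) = a + 7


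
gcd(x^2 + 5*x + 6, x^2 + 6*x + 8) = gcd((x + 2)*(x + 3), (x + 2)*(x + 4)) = x + 2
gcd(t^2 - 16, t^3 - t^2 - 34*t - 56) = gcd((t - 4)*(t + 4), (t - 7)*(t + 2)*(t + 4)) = t + 4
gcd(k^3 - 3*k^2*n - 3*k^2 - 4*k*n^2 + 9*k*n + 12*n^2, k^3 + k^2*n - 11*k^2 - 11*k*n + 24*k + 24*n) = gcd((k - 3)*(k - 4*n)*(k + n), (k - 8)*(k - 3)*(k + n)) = k^2 + k*n - 3*k - 3*n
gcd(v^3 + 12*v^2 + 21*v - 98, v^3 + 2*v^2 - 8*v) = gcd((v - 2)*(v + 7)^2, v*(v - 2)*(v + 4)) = v - 2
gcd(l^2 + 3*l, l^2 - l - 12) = l + 3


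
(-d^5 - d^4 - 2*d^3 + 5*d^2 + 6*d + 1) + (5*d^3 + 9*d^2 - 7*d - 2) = -d^5 - d^4 + 3*d^3 + 14*d^2 - d - 1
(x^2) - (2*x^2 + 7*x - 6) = -x^2 - 7*x + 6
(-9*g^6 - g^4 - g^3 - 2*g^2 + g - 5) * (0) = 0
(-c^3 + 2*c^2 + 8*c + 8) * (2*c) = -2*c^4 + 4*c^3 + 16*c^2 + 16*c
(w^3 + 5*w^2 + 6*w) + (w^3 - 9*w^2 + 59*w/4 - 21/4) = 2*w^3 - 4*w^2 + 83*w/4 - 21/4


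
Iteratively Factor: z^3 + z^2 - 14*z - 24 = (z - 4)*(z^2 + 5*z + 6) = (z - 4)*(z + 3)*(z + 2)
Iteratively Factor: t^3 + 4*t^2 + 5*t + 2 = (t + 1)*(t^2 + 3*t + 2) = (t + 1)^2*(t + 2)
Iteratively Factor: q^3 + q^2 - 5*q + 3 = (q - 1)*(q^2 + 2*q - 3) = (q - 1)^2*(q + 3)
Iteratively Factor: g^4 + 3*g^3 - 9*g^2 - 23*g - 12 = (g - 3)*(g^3 + 6*g^2 + 9*g + 4) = (g - 3)*(g + 4)*(g^2 + 2*g + 1) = (g - 3)*(g + 1)*(g + 4)*(g + 1)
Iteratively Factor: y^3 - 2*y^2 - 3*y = (y - 3)*(y^2 + y) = y*(y - 3)*(y + 1)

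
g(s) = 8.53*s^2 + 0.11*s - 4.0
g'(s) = 17.06*s + 0.11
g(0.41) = -2.52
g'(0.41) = 7.10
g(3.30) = 89.25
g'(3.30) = 56.41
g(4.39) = 160.87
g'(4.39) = 75.00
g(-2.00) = 29.90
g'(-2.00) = -34.01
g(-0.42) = -2.54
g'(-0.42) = -7.06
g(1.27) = 9.90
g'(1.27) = 21.78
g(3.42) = 96.15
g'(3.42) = 58.46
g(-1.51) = 15.28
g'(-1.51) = -25.65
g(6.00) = 303.74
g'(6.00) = 102.47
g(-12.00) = 1223.00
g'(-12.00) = -204.61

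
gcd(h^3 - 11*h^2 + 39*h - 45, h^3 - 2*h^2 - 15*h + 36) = h^2 - 6*h + 9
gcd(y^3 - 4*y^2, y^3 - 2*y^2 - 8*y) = y^2 - 4*y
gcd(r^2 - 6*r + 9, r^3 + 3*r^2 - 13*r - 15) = r - 3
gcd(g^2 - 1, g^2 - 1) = g^2 - 1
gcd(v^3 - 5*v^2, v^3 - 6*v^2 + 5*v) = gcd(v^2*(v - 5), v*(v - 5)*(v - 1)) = v^2 - 5*v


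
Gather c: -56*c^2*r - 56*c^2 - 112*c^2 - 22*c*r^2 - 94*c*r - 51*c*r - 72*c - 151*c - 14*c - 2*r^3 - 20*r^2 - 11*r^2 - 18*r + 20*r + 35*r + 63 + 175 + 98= c^2*(-56*r - 168) + c*(-22*r^2 - 145*r - 237) - 2*r^3 - 31*r^2 + 37*r + 336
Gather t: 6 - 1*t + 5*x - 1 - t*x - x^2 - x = t*(-x - 1) - x^2 + 4*x + 5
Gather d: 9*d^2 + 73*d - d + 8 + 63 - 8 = 9*d^2 + 72*d + 63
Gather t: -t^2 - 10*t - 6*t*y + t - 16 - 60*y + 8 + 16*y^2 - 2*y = -t^2 + t*(-6*y - 9) + 16*y^2 - 62*y - 8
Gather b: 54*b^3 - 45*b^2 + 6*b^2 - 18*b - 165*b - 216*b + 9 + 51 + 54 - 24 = 54*b^3 - 39*b^2 - 399*b + 90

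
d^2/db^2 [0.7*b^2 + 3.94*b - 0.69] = 1.40000000000000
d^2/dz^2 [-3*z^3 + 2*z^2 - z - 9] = 4 - 18*z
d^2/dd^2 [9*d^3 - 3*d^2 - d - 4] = 54*d - 6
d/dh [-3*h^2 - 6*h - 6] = -6*h - 6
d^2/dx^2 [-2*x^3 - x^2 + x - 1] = -12*x - 2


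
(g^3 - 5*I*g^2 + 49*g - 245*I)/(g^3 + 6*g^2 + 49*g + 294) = (g - 5*I)/(g + 6)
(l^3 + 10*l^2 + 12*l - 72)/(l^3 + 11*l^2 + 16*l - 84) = (l + 6)/(l + 7)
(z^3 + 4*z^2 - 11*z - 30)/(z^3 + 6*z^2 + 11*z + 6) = (z^2 + 2*z - 15)/(z^2 + 4*z + 3)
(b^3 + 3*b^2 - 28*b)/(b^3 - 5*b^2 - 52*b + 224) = b/(b - 8)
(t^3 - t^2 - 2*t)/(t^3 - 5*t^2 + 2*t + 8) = t/(t - 4)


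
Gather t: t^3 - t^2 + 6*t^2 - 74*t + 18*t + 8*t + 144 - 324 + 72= t^3 + 5*t^2 - 48*t - 108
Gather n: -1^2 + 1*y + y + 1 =2*y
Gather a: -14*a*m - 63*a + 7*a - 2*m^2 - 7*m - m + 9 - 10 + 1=a*(-14*m - 56) - 2*m^2 - 8*m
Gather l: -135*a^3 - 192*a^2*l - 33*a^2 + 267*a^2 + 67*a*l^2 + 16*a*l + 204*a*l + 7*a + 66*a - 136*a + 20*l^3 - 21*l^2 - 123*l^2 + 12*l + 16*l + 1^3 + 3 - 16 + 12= -135*a^3 + 234*a^2 - 63*a + 20*l^3 + l^2*(67*a - 144) + l*(-192*a^2 + 220*a + 28)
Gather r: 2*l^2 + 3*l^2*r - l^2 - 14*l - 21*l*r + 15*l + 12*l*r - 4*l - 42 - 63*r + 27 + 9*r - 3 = l^2 - 3*l + r*(3*l^2 - 9*l - 54) - 18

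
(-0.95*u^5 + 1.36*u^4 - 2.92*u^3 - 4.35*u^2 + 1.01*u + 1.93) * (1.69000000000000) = -1.6055*u^5 + 2.2984*u^4 - 4.9348*u^3 - 7.3515*u^2 + 1.7069*u + 3.2617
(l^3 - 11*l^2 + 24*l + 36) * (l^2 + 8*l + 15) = l^5 - 3*l^4 - 49*l^3 + 63*l^2 + 648*l + 540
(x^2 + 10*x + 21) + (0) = x^2 + 10*x + 21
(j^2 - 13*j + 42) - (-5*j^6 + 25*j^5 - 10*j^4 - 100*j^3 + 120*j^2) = 5*j^6 - 25*j^5 + 10*j^4 + 100*j^3 - 119*j^2 - 13*j + 42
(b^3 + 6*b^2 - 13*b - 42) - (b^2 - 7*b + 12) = b^3 + 5*b^2 - 6*b - 54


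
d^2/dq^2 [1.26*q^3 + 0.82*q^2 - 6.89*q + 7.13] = 7.56*q + 1.64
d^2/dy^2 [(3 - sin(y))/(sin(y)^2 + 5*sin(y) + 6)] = (sin(y)^5 - 17*sin(y)^4 - 83*sin(y)^3 - 15*sin(y)^2 + 252*sin(y) + 174)/(sin(y)^2 + 5*sin(y) + 6)^3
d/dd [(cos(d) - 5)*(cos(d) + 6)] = -sin(d) - sin(2*d)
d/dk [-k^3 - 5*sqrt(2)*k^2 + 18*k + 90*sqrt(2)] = -3*k^2 - 10*sqrt(2)*k + 18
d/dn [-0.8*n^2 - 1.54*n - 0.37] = -1.6*n - 1.54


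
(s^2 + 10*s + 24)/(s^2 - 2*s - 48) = (s + 4)/(s - 8)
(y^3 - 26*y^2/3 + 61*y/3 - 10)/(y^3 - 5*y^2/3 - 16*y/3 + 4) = (y - 5)/(y + 2)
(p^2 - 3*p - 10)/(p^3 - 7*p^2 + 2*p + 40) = 1/(p - 4)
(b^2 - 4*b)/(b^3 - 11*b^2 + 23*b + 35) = b*(b - 4)/(b^3 - 11*b^2 + 23*b + 35)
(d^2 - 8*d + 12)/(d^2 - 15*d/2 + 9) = 2*(d - 2)/(2*d - 3)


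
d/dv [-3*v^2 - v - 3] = -6*v - 1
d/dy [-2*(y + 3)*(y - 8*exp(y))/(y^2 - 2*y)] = 2*(8*y^3*exp(y) + 5*y^2 - 96*y*exp(y) + 48*exp(y))/(y^2*(y^2 - 4*y + 4))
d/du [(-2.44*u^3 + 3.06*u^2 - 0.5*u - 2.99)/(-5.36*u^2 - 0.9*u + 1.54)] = (13.0784*u^4 + 4.392*u^3 - 16.7068*u^2 - 22.628*u - 3.461)/(28.7296*u^4 + 9.648*u^3 - 15.6988*u^2 - 2.772*u + 2.3716)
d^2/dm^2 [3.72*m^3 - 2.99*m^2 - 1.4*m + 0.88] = 22.32*m - 5.98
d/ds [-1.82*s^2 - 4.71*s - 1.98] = -3.64*s - 4.71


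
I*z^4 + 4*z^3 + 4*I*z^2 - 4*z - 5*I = (z - 1)*(z - 5*I)*(z + I)*(I*z + I)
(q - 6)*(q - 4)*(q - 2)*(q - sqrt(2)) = q^4 - 12*q^3 - sqrt(2)*q^3 + 12*sqrt(2)*q^2 + 44*q^2 - 44*sqrt(2)*q - 48*q + 48*sqrt(2)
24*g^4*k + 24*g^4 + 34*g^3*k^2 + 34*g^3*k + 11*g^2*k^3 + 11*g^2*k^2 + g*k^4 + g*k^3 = (g + k)*(4*g + k)*(6*g + k)*(g*k + g)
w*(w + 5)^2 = w^3 + 10*w^2 + 25*w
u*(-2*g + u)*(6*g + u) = -12*g^2*u + 4*g*u^2 + u^3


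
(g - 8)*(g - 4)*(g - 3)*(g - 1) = g^4 - 16*g^3 + 83*g^2 - 164*g + 96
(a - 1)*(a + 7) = a^2 + 6*a - 7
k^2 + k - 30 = (k - 5)*(k + 6)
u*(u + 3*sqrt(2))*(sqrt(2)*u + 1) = sqrt(2)*u^3 + 7*u^2 + 3*sqrt(2)*u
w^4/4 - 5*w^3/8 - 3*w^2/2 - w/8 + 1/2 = (w/4 + 1/4)*(w - 4)*(w - 1/2)*(w + 1)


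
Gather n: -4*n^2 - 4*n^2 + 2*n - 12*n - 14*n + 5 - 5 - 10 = -8*n^2 - 24*n - 10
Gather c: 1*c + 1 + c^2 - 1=c^2 + c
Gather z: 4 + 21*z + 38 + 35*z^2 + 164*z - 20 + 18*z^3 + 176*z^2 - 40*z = 18*z^3 + 211*z^2 + 145*z + 22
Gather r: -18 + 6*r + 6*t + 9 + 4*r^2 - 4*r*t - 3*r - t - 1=4*r^2 + r*(3 - 4*t) + 5*t - 10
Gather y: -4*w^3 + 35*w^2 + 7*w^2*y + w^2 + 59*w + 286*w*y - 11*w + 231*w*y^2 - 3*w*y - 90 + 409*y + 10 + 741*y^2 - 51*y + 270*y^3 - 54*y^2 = -4*w^3 + 36*w^2 + 48*w + 270*y^3 + y^2*(231*w + 687) + y*(7*w^2 + 283*w + 358) - 80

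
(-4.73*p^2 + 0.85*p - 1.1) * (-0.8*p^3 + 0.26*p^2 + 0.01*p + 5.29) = 3.784*p^5 - 1.9098*p^4 + 1.0537*p^3 - 25.2992*p^2 + 4.4855*p - 5.819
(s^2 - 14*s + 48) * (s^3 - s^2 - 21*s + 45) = s^5 - 15*s^4 + 41*s^3 + 291*s^2 - 1638*s + 2160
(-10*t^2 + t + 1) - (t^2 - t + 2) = -11*t^2 + 2*t - 1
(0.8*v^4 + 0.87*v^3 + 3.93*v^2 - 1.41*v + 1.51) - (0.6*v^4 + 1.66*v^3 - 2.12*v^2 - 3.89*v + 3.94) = 0.2*v^4 - 0.79*v^3 + 6.05*v^2 + 2.48*v - 2.43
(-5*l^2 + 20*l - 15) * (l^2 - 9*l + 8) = -5*l^4 + 65*l^3 - 235*l^2 + 295*l - 120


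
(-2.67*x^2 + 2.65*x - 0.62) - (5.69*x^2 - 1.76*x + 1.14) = -8.36*x^2 + 4.41*x - 1.76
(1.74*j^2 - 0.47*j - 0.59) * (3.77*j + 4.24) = 6.5598*j^3 + 5.6057*j^2 - 4.2171*j - 2.5016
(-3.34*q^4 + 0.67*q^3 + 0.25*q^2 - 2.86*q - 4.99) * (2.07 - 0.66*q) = 2.2044*q^5 - 7.356*q^4 + 1.2219*q^3 + 2.4051*q^2 - 2.6268*q - 10.3293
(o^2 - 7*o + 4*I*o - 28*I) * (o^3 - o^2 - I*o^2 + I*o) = o^5 - 8*o^4 + 3*I*o^4 + 11*o^3 - 24*I*o^3 - 32*o^2 + 21*I*o^2 + 28*o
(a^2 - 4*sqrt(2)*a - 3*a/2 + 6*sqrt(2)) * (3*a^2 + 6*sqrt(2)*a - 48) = 3*a^4 - 6*sqrt(2)*a^3 - 9*a^3/2 - 96*a^2 + 9*sqrt(2)*a^2 + 144*a + 192*sqrt(2)*a - 288*sqrt(2)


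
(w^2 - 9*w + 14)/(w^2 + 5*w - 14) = (w - 7)/(w + 7)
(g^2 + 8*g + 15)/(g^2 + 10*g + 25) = (g + 3)/(g + 5)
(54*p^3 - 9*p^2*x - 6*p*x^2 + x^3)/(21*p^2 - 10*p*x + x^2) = (-18*p^2 - 3*p*x + x^2)/(-7*p + x)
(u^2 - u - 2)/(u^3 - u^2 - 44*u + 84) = (u + 1)/(u^2 + u - 42)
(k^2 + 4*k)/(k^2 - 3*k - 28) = k/(k - 7)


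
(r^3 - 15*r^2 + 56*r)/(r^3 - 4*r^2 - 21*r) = (r - 8)/(r + 3)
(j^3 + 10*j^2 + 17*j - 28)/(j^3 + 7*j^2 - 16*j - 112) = (j - 1)/(j - 4)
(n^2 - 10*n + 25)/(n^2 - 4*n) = (n^2 - 10*n + 25)/(n*(n - 4))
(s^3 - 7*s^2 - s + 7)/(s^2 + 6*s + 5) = (s^2 - 8*s + 7)/(s + 5)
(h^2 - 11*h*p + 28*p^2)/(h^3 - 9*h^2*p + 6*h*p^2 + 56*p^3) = 1/(h + 2*p)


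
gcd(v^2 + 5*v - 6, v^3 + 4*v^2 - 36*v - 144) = v + 6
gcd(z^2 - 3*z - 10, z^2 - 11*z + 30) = z - 5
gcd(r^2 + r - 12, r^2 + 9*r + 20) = r + 4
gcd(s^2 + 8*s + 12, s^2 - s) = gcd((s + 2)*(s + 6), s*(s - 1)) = 1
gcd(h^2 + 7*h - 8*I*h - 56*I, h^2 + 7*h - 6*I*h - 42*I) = h + 7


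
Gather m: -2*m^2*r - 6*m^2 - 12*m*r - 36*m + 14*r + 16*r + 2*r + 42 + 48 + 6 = m^2*(-2*r - 6) + m*(-12*r - 36) + 32*r + 96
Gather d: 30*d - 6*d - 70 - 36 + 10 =24*d - 96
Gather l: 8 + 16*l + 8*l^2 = 8*l^2 + 16*l + 8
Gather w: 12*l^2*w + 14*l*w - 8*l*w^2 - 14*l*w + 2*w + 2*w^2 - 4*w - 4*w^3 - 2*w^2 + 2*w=12*l^2*w - 8*l*w^2 - 4*w^3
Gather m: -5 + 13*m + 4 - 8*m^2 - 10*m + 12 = -8*m^2 + 3*m + 11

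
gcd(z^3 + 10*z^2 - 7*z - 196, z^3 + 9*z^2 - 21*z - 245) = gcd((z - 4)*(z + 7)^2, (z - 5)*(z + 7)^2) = z^2 + 14*z + 49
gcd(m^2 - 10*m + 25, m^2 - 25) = m - 5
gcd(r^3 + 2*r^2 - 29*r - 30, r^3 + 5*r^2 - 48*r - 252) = r + 6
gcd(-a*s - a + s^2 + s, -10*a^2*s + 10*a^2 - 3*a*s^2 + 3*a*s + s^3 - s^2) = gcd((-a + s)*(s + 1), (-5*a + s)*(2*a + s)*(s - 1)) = 1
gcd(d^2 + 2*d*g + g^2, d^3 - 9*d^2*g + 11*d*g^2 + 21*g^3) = d + g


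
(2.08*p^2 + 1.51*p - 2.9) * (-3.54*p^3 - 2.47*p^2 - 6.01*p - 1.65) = -7.3632*p^5 - 10.483*p^4 - 5.9645*p^3 - 5.3441*p^2 + 14.9375*p + 4.785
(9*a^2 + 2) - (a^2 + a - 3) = 8*a^2 - a + 5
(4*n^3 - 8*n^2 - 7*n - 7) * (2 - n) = -4*n^4 + 16*n^3 - 9*n^2 - 7*n - 14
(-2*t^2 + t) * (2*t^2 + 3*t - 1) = -4*t^4 - 4*t^3 + 5*t^2 - t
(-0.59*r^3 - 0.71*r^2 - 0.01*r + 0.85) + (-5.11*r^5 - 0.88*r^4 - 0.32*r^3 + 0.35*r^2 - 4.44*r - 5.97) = -5.11*r^5 - 0.88*r^4 - 0.91*r^3 - 0.36*r^2 - 4.45*r - 5.12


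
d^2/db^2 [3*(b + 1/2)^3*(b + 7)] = 9*(b + 1/2)*(4*b + 15)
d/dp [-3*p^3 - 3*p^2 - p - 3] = -9*p^2 - 6*p - 1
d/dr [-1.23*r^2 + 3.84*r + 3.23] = 3.84 - 2.46*r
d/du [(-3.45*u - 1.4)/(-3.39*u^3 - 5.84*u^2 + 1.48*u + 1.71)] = (11.6955*u^3 + 20.148*u^2 - 5.106*u - (3.45*u + 1.4)*(10.17*u^2 + 11.68*u - 1.48) - 5.8995)/(3.39*u^3 + 5.84*u^2 - 1.48*u - 1.71)^2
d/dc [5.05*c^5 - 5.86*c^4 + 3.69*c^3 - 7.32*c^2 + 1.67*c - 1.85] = 25.25*c^4 - 23.44*c^3 + 11.07*c^2 - 14.64*c + 1.67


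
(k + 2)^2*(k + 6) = k^3 + 10*k^2 + 28*k + 24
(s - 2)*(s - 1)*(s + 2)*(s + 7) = s^4 + 6*s^3 - 11*s^2 - 24*s + 28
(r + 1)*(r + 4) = r^2 + 5*r + 4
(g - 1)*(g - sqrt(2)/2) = g^2 - g - sqrt(2)*g/2 + sqrt(2)/2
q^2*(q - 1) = q^3 - q^2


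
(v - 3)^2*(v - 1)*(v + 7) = v^4 - 34*v^2 + 96*v - 63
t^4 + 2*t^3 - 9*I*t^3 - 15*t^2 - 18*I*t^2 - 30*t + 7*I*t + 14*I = (t + 2)*(t - 7*I)*(t - I)^2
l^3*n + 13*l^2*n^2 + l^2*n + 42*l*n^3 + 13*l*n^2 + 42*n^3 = (l + 6*n)*(l + 7*n)*(l*n + n)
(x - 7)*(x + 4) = x^2 - 3*x - 28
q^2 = q^2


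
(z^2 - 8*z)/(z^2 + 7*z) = (z - 8)/(z + 7)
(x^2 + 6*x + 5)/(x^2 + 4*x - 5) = (x + 1)/(x - 1)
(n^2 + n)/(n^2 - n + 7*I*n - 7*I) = n*(n + 1)/(n^2 - n + 7*I*n - 7*I)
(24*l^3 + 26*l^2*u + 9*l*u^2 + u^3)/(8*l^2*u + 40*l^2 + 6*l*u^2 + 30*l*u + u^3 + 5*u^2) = (3*l + u)/(u + 5)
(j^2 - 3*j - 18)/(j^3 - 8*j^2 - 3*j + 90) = 1/(j - 5)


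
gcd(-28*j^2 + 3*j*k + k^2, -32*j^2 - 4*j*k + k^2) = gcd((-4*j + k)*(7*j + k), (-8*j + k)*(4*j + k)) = 1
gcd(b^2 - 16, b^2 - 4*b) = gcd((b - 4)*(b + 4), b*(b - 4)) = b - 4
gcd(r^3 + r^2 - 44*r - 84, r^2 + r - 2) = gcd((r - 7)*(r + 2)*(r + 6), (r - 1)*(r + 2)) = r + 2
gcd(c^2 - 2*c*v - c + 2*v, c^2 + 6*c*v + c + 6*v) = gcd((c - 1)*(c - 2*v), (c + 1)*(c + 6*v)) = 1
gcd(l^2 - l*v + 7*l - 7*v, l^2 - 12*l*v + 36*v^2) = 1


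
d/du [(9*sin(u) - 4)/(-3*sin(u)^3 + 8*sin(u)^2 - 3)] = (54*sin(u)^3 - 108*sin(u)^2 + 64*sin(u) - 27)*cos(u)/(3*sin(u)^3 - 8*sin(u)^2 + 3)^2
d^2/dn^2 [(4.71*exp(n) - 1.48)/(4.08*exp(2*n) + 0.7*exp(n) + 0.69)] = (78.404544*exp(4*n) - 111.998448*exp(3*n) - 92.238192*exp(2*n) + 13.665854*exp(n) + 2.957271)*exp(n)/(67.917312*exp(6*n) + 34.95744*exp(5*n) + 40.455648*exp(4*n) + 12.16684*exp(3*n) + 6.841764*exp(2*n) + 0.99981*exp(n) + 0.328509)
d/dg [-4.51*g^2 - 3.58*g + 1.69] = -9.02*g - 3.58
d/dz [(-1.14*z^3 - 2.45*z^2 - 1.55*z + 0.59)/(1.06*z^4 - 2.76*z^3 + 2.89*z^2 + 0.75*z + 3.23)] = (1.2084*z^6 + 5.194*z^5 - 5.1276*z^4 - 12.7676*z^3 - 3.5194*z^2 - 19.2372*z - 5.449)/(1.1236*z^8 - 5.8512*z^7 + 13.7444*z^6 - 14.3628*z^5 + 11.0597*z^4 - 13.4946*z^3 + 19.2319*z^2 + 4.845*z + 10.4329)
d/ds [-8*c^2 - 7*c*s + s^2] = -7*c + 2*s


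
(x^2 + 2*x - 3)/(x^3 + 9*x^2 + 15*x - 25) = (x + 3)/(x^2 + 10*x + 25)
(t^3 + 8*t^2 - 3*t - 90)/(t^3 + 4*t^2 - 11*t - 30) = (t + 6)/(t + 2)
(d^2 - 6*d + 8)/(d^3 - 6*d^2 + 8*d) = 1/d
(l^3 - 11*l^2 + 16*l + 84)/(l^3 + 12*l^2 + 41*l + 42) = (l^2 - 13*l + 42)/(l^2 + 10*l + 21)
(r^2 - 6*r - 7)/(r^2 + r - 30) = (r^2 - 6*r - 7)/(r^2 + r - 30)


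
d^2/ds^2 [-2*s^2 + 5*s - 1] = -4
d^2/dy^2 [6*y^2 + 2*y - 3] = 12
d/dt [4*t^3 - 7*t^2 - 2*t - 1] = 12*t^2 - 14*t - 2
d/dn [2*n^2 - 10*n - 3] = 4*n - 10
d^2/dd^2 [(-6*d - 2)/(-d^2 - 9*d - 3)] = 4*((2*d + 9)^2*(3*d + 1) - (9*d + 28)*(d^2 + 9*d + 3))/(d^2 + 9*d + 3)^3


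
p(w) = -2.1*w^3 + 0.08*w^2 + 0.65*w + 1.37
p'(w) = -6.3*w^2 + 0.16*w + 0.65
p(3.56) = -90.05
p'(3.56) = -78.62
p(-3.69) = 105.57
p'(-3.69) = -85.72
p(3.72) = -103.21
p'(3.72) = -85.94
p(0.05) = 1.40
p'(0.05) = 0.64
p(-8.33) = 1215.33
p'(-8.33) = -437.83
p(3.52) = -86.94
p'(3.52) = -76.85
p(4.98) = -252.77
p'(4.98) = -154.80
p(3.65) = -97.31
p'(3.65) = -82.70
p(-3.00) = 56.84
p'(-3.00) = -56.53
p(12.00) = -3608.11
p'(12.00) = -904.63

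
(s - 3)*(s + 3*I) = s^2 - 3*s + 3*I*s - 9*I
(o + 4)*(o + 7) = o^2 + 11*o + 28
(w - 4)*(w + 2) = w^2 - 2*w - 8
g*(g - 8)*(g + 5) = g^3 - 3*g^2 - 40*g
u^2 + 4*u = u*(u + 4)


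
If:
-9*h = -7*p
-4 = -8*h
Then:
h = 1/2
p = 9/14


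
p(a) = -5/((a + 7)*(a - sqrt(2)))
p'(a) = 5/((a + 7)*(a - sqrt(2))^2) + 5/((a + 7)^2*(a - sqrt(2)))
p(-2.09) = 0.29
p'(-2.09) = 0.02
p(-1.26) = 0.33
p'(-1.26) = 0.07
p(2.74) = -0.39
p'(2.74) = 0.33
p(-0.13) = 0.47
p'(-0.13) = 0.24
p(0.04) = 0.52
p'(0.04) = 0.30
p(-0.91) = 0.35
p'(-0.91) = 0.09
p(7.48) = -0.06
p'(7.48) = 0.01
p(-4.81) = 0.37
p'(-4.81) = -0.11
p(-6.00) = 0.67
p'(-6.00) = -0.58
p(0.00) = 0.51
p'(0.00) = 0.28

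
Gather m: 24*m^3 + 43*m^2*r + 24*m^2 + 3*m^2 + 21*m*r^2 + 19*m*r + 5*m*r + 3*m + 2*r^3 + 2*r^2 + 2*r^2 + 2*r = 24*m^3 + m^2*(43*r + 27) + m*(21*r^2 + 24*r + 3) + 2*r^3 + 4*r^2 + 2*r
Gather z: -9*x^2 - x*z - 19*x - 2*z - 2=-9*x^2 - 19*x + z*(-x - 2) - 2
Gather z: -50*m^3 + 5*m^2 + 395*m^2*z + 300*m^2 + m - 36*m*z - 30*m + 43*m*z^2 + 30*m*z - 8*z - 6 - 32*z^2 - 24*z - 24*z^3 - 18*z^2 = -50*m^3 + 305*m^2 - 29*m - 24*z^3 + z^2*(43*m - 50) + z*(395*m^2 - 6*m - 32) - 6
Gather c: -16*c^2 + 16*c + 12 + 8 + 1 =-16*c^2 + 16*c + 21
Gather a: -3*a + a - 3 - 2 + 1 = -2*a - 4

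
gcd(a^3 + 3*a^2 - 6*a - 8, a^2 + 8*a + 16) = a + 4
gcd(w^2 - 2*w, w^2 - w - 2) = w - 2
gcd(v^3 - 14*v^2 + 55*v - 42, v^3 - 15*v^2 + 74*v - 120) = v - 6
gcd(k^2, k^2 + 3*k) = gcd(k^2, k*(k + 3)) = k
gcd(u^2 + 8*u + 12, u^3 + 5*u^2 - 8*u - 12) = u + 6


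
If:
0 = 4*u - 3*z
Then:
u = 3*z/4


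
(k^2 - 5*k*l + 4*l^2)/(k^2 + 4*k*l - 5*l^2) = (k - 4*l)/(k + 5*l)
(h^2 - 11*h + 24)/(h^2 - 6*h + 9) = (h - 8)/(h - 3)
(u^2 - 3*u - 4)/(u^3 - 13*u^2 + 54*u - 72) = (u + 1)/(u^2 - 9*u + 18)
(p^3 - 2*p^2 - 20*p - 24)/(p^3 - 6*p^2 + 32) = (p^2 - 4*p - 12)/(p^2 - 8*p + 16)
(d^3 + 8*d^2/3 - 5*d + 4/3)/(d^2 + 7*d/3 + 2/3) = (3*d^3 + 8*d^2 - 15*d + 4)/(3*d^2 + 7*d + 2)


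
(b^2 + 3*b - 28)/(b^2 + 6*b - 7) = (b - 4)/(b - 1)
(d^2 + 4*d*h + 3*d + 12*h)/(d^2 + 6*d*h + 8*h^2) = (d + 3)/(d + 2*h)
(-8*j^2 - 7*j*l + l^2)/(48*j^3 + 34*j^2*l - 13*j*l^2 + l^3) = -1/(6*j - l)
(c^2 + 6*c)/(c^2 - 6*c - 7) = c*(c + 6)/(c^2 - 6*c - 7)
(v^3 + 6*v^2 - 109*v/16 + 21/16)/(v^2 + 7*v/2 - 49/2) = (16*v^2 - 16*v + 3)/(8*(2*v - 7))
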